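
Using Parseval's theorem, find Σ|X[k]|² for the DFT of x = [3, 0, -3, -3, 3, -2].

Parseval: Σ|x[n]|² = (1/N)Σ|X[k]|², so Σ|X[k]|² = N·Σ|x[n]|² = 6·40.0000

Σ|X[k]|² = N·Σ|x[n]|² = 6·40.0000 = 240.0000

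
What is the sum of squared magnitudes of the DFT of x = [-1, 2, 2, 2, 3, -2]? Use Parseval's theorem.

Parseval: Σ|x[n]|² = (1/N)Σ|X[k]|², so Σ|X[k]|² = N·Σ|x[n]|² = 6·26.0000

Σ|X[k]|² = N·Σ|x[n]|² = 6·26.0000 = 156.0000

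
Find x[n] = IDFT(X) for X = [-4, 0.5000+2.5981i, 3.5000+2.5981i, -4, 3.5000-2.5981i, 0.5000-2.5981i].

x[n] = (1/6) Σ(k=0 to 5) X[k] · e^(2πikn/6)

Computing each x[n]:
x[0] = 0
x[1] = -2
x[2] = -2
x[3] = 1
x[4] = -2
x[5] = 1

x = [0, -2, -2, 1, -2, 1]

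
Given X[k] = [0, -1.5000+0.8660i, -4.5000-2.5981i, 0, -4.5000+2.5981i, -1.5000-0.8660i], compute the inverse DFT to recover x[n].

x[n] = (1/6) Σ(k=0 to 5) X[k] · e^(2πikn/6)

Computing each x[n]:
x[0] = -2
x[1] = 1
x[2] = 0
x[3] = -1
x[4] = 2
x[5] = 0

x = [-2, 1, 0, -1, 2, 0]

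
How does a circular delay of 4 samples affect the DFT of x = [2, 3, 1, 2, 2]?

Time shift by 4: X_shifted[k] = ω_5^(4k) · X[k]
Shifted x = [3, 1, 2, 2, 2]

DFT(x[n-4]) = [10, 0.6910+0.9511i, 1.8090+0.5878i, 1.8090-0.5878i, 0.6910-0.9511i]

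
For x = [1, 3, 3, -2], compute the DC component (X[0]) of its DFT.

X[0] = Σ(n=0 to 3) x[n] · ω_4^0 = Σ x[n]
= (1) + (3) + (3) + (-2)

X[0] = 5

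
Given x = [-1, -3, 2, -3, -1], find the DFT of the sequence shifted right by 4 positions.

Time shift by 4: X_shifted[k] = ω_5^(4k) · X[k]
Shifted x = [-3, 2, -3, -1, -1]

DFT(x[n-4]) = [-6, 0.5451-1.6776i, -5.0451-3.6655i, -5.0451+3.6655i, 0.5451+1.6776i]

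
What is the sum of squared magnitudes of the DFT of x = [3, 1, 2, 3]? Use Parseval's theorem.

Parseval: Σ|x[n]|² = (1/N)Σ|X[k]|², so Σ|X[k]|² = N·Σ|x[n]|² = 4·23.0000

Σ|X[k]|² = N·Σ|x[n]|² = 4·23.0000 = 92.0000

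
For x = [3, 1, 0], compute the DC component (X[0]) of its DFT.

X[0] = Σ(n=0 to 2) x[n] · ω_3^0 = Σ x[n]
= (3) + (1) + (0)

X[0] = 4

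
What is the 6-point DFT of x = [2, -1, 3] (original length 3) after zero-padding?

Original 3-point DFT: [4, 1.0000+3.4641i, 1.0000-3.4641i]
Zero-padded 6-point DFT provides frequency interpolation.

DFT_6([x, 0, ...]) = [4, -1.7321i, 1.0000+3.4641i, 6, 1.0000-3.4641i, 1.7321i]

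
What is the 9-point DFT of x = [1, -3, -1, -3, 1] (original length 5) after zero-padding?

Original 5-point DFT: [-5, 3.6180+2.6287i, 1.3820+4.2533i, 1.3820-4.2533i, 3.6180-2.6287i]
Zero-padded 9-point DFT provides frequency interpolation.

DFT_9([x, 0, ...]) = [-5, -0.9115+5.1692i, 3.6848+1.3412i, -0.5000+0.8660i, 4.7267+3.9662i, 4.7267-3.9662i, -0.5000-0.8660i, 3.6848-1.3412i, -0.9115-5.1692i]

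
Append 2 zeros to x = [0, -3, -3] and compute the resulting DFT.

Original 3-point DFT: [-6, 3, 3]
Zero-padded 5-point DFT provides frequency interpolation.

DFT_5([x, 0, ...]) = [-6, 1.5000+4.6165i, 1.5000-1.0898i, 1.5000+1.0898i, 1.5000-4.6165i]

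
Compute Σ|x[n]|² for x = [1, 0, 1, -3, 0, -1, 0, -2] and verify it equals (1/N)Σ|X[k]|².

Time domain:
Σ|x[n]|² = |1|² + |0|² + |1|² + |-3|² + |0|² + |-1|² + |0|² + |-2|² = 16.0000

Frequency domain:
(1/8)Σ|X[k]|² = (1/8)(|-4|² + |2.4142-1.0000i|² + |-4i|² + |-0.4142+1.0000i|² + |8|² + |-0.4142-1.0000i|² + |4i|² + |2.4142+1.0000i|²) = (1/8)·128.0000 = 16.0000

Both sides agree, confirming Parseval's theorem.

Σ|x[n]|² = (1/N)Σ|X[k]|² = 16.0000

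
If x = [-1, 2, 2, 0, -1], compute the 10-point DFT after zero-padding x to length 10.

Original 5-point DFT: [2, -2.3090-4.0287i, -1.1910+0.1388i, -1.1910-0.1388i, -2.3090+4.0287i]
Zero-padded 10-point DFT provides frequency interpolation.

DFT_10([x, 0, ...]) = [2, 2.0451-2.4899i, -2.3090-4.0287i, -3.5451+0.2245i, -1.1910+0.1388i, -2, -1.1910-0.1388i, -3.5451-0.2245i, -2.3090+4.0287i, 2.0451+2.4899i]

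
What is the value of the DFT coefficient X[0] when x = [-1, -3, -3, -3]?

X[0] = Σ(n=0 to 3) x[n] · ω_4^0 = Σ x[n]
= (-1) + (-3) + (-3) + (-3)

X[0] = -10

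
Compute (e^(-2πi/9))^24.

Since ω_9^9 = 1, powers reduce modulo 9.
24 mod 9 = 6
So ω_9^24 = ω_9^6 = e^(-2πi·6/9)

ω_9^24 = ω_9^6 = -0.5000+0.8660i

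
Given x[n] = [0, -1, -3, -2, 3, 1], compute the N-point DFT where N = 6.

X[k] = Σ(n=0 to 5) x[n] · ω_6^(nk)
where ω_6 = e^(-2πi/6)

Computing each X[k]:
X[0] = -2
X[1] = 2.0000+6.9282i
X[2] = -2.0000-3.4641i
X[3] = 2
X[4] = -2.0000+3.4641i
X[5] = 2.0000-6.9282i

X = [-2, 2.0000+6.9282i, -2.0000-3.4641i, 2, -2.0000+3.4641i, 2.0000-6.9282i]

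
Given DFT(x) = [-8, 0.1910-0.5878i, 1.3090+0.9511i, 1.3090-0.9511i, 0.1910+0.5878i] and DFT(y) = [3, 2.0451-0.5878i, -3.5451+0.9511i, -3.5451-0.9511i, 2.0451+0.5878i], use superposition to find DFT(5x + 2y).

By linearity: DFT(5x + 2y) = 5·DFT(x) + 2·DFT(y)
= 5·[-8, 0.1910-0.5878i, 1.3090+0.9511i, 1.3090-0.9511i, 0.1910+0.5878i] + 2·[3, 2.0451-0.5878i, -3.5451+0.9511i, -3.5451-0.9511i, 2.0451+0.5878i]

Computing element-wise:
Z[0] = 5·(-8) + 2·(3) = -34
Z[1] = 5·(0.1910-0.5878i) + 2·(2.0451-0.5878i) = 5.0452-4.1146i
Z[2] = 5·(1.3090+0.9511i) + 2·(-3.5451+0.9511i) = -0.5452+6.6577i
Z[3] = 5·(1.3090-0.9511i) + 2·(-3.5451-0.9511i) = -0.5452-6.6577i
Z[4] = 5·(0.1910+0.5878i) + 2·(2.0451+0.5878i) = 5.0452+4.1146i

DFT(5x + 2y) = 5·X + 2·Y = [-34, 5.0452-4.1146i, -0.5452+6.6577i, -0.5452-6.6577i, 5.0452+4.1146i]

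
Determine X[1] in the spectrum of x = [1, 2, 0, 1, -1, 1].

X[1] = Σ(n=0 to 5) x[n] · ω_6^(1n) where ω_6 = e^(-2πi/6)
= (1)·ω_6^0 + (2)·ω_6^1 + (0)·ω_6^2 + (1)·ω_6^3 + (-1)·ω_6^4 + (1)·ω_6^5

X[1] = 2.0000-1.7321i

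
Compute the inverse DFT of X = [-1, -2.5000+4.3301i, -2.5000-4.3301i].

x[n] = (1/3) Σ(k=0 to 2) X[k] · e^(2πikn/3)

Computing each x[n]:
x[0] = -2
x[1] = -2
x[2] = 3

x = [-2, -2, 3]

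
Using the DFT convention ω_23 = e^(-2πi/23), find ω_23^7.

ω_23^7 = e^(-2πi·7/23)
= cos(-2π·7/23) + i·sin(-2π·7/23)
= cos(-14π/23) + i·sin(-14π/23)

ω_23^7 = cos(-14π/23) + i·sin(-14π/23) = -0.3349-0.9423i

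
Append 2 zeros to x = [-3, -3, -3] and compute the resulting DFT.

Original 3-point DFT: [-9, 0, 0]
Zero-padded 5-point DFT provides frequency interpolation.

DFT_5([x, 0, ...]) = [-9, -1.5000+4.6165i, -1.5000-1.0898i, -1.5000+1.0898i, -1.5000-4.6165i]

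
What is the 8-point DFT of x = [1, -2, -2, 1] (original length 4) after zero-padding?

Original 4-point DFT: [-2, 3+3i, 0, 3-3i]
Zero-padded 8-point DFT provides frequency interpolation.

DFT_8([x, 0, ...]) = [-2, -1.1213+2.7071i, 3+3i, 3.1213-1.2929i, 0, 3.1213+1.2929i, 3-3i, -1.1213-2.7071i]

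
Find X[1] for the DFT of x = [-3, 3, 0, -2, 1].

X[1] = Σ(n=0 to 4) x[n] · ω_5^(1n) where ω_5 = e^(-2πi/5)
= (-3)·ω_5^0 + (3)·ω_5^1 + (0)·ω_5^2 + (-2)·ω_5^3 + (1)·ω_5^4

X[1] = -0.1459-3.0777i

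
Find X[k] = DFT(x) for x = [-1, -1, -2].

X[k] = Σ(n=0 to 2) x[n] · ω_3^(nk)
where ω_3 = e^(-2πi/3)

Computing each X[k]:
X[0] = -4
X[1] = 0.5000-0.8660i
X[2] = 0.5000+0.8660i

X = [-4, 0.5000-0.8660i, 0.5000+0.8660i]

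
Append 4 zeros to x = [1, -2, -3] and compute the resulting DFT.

Original 3-point DFT: [-4, 3.5000-0.8660i, 3.5000+0.8660i]
Zero-padded 7-point DFT provides frequency interpolation.

DFT_7([x, 0, ...]) = [-4, 0.4206+4.4884i, 4.1479+0.6482i, 0.9315-1.4777i, 0.9315+1.4777i, 4.1479-0.6482i, 0.4206-4.4884i]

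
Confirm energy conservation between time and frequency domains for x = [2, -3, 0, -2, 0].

Time domain:
Σ|x[n]|² = |2|² + |-3|² + |0|² + |-2|² + |0|² = 17.0000

Frequency domain:
(1/5)Σ|X[k]|² = (1/5)(|-3|² + |2.6910+1.6776i|² + |3.8090+3.6655i|² + |3.8090-3.6655i|² + |2.6910-1.6776i|²) = (1/5)·85.0000 = 17.0000

Both sides agree, confirming Parseval's theorem.

Σ|x[n]|² = (1/N)Σ|X[k]|² = 17.0000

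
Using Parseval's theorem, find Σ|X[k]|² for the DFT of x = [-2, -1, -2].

Parseval: Σ|x[n]|² = (1/N)Σ|X[k]|², so Σ|X[k]|² = N·Σ|x[n]|² = 3·9.0000

Σ|X[k]|² = N·Σ|x[n]|² = 3·9.0000 = 27.0000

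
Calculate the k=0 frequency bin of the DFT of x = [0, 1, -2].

X[0] = Σ(n=0 to 2) x[n] · ω_3^0 = Σ x[n]
= (0) + (1) + (-2)

X[0] = -1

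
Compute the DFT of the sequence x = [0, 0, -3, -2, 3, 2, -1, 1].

X[k] = Σ(n=0 to 7) x[n] · ω_8^(nk)
where ω_8 = e^(-2πi/8)

Computing each X[k]:
X[0] = 0
X[1] = -2.2929+5.5355i
X[2] = 7-3i
X[3] = -3.7071+1.5355i
X[4] = -2
X[5] = -3.7071-1.5355i
X[6] = 7+3i
X[7] = -2.2929-5.5355i

X = [0, -2.2929+5.5355i, 7-3i, -3.7071+1.5355i, -2, -3.7071-1.5355i, 7+3i, -2.2929-5.5355i]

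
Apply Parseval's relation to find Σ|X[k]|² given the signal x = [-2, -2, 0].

Parseval: Σ|x[n]|² = (1/N)Σ|X[k]|², so Σ|X[k]|² = N·Σ|x[n]|² = 3·8.0000

Σ|X[k]|² = N·Σ|x[n]|² = 3·8.0000 = 24.0000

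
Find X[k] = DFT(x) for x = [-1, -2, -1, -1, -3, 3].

X[k] = Σ(n=0 to 5) x[n] · ω_6^(nk)
where ω_6 = e^(-2πi/6)

Computing each X[k]:
X[0] = -5
X[1] = 2.5000+2.5981i
X[2] = -0.5000+6.0622i
X[3] = -5
X[4] = -0.5000-6.0622i
X[5] = 2.5000-2.5981i

X = [-5, 2.5000+2.5981i, -0.5000+6.0622i, -5, -0.5000-6.0622i, 2.5000-2.5981i]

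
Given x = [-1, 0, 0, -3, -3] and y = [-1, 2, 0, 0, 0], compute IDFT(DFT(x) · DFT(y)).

(x ⊛ y)[n] = Σ(m=0 to 4) x[m] · y[(n-m) mod 5]

Computing each output sample:
(x ⊛ y)[0] = -5
(x ⊛ y)[1] = -2
(x ⊛ y)[2] = 0
(x ⊛ y)[3] = 3
(x ⊛ y)[4] = -3

x ⊛ y = [-5, -2, 0, 3, -3]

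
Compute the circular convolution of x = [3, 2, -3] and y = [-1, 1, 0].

(x ⊛ y)[n] = Σ(m=0 to 2) x[m] · y[(n-m) mod 3]

Computing each output sample:
(x ⊛ y)[0] = -6
(x ⊛ y)[1] = 1
(x ⊛ y)[2] = 5

x ⊛ y = [-6, 1, 5]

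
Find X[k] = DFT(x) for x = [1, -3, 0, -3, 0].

X[k] = Σ(n=0 to 4) x[n] · ω_5^(nk)
where ω_5 = e^(-2πi/5)

Computing each X[k]:
X[0] = -5
X[1] = 2.5000+1.0898i
X[2] = 2.5000+4.6165i
X[3] = 2.5000-4.6165i
X[4] = 2.5000-1.0898i

X = [-5, 2.5000+1.0898i, 2.5000+4.6165i, 2.5000-4.6165i, 2.5000-1.0898i]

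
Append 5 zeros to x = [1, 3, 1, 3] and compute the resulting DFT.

Original 4-point DFT: [8, 0, -4, 0]
Zero-padded 9-point DFT provides frequency interpolation.

DFT_9([x, 0, ...]) = [8, 1.9718-5.5112i, -0.9187-0.6984i, 2.0000-1.7321i, -2.5530-2.9813i, -2.5530+2.9813i, 2.0000+1.7321i, -0.9187+0.6984i, 1.9718+5.5112i]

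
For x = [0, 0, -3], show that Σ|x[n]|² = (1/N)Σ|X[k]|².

Time domain:
Σ|x[n]|² = |0|² + |0|² + |-3|² = 9.0000

Frequency domain:
(1/3)Σ|X[k]|² = (1/3)(|-3|² + |1.5000-2.5981i|² + |1.5000+2.5981i|²) = (1/3)·27.0000 = 9.0000

Both sides agree, confirming Parseval's theorem.

Σ|x[n]|² = (1/N)Σ|X[k]|² = 9.0000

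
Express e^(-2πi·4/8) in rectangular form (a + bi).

ω_8^4 = e^(-2πi·4/8)
= cos(-2π·4/8) + i·sin(-2π·4/8)
= cos(-8π/8) + i·sin(-8π/8)

ω_8^4 = cos(-8π/8) + i·sin(-8π/8) = -1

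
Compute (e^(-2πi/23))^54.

Since ω_23^23 = 1, powers reduce modulo 23.
54 mod 23 = 8
So ω_23^54 = ω_23^8 = e^(-2πi·8/23)

ω_23^54 = ω_23^8 = -0.5767-0.8170i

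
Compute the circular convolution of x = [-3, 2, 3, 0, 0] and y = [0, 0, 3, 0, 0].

(x ⊛ y)[n] = Σ(m=0 to 4) x[m] · y[(n-m) mod 5]

Computing each output sample:
(x ⊛ y)[0] = 0
(x ⊛ y)[1] = 0
(x ⊛ y)[2] = -9
(x ⊛ y)[3] = 6
(x ⊛ y)[4] = 9

x ⊛ y = [0, 0, -9, 6, 9]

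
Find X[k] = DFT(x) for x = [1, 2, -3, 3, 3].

X[k] = Σ(n=0 to 4) x[n] · ω_5^(nk)
where ω_5 = e^(-2πi/5)

Computing each X[k]:
X[0] = 6
X[1] = 2.5451+4.4778i
X[2] = -3.0451-5.1186i
X[3] = -3.0451+5.1186i
X[4] = 2.5451-4.4778i

X = [6, 2.5451+4.4778i, -3.0451-5.1186i, -3.0451+5.1186i, 2.5451-4.4778i]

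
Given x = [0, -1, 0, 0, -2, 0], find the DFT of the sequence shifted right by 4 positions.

Time shift by 4: X_shifted[k] = ω_6^(4k) · X[k]
Shifted x = [0, 0, -2, 0, 0, -1]

DFT(x[n-4]) = [-3, 0.5000+0.8660i, 1.5000-2.5981i, -1, 1.5000+2.5981i, 0.5000-0.8660i]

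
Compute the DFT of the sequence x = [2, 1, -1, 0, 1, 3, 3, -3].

X[k] = Σ(n=0 to 7) x[n] · ω_8^(nk)
where ω_8 = e^(-2πi/8)

Computing each X[k]:
X[0] = 6
X[1] = -2.5355+3.2929i
X[2] = 1-7i
X[3] = 4.5355-4.7071i
X[4] = 4
X[5] = 4.5355+4.7071i
X[6] = 1+7i
X[7] = -2.5355-3.2929i

X = [6, -2.5355+3.2929i, 1-7i, 4.5355-4.7071i, 4, 4.5355+4.7071i, 1+7i, -2.5355-3.2929i]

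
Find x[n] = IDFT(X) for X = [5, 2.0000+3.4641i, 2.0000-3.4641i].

x[n] = (1/3) Σ(k=0 to 2) X[k] · e^(2πikn/3)

Computing each x[n]:
x[0] = 3
x[1] = -1
x[2] = 3

x = [3, -1, 3]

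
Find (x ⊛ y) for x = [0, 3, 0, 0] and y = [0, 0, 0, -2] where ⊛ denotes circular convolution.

(x ⊛ y)[n] = Σ(m=0 to 3) x[m] · y[(n-m) mod 4]

Computing each output sample:
(x ⊛ y)[0] = -6
(x ⊛ y)[1] = 0
(x ⊛ y)[2] = 0
(x ⊛ y)[3] = 0

x ⊛ y = [-6, 0, 0, 0]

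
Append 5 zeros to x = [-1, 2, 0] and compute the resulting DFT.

Original 3-point DFT: [1, -2.0000-1.7321i, -2.0000+1.7321i]
Zero-padded 8-point DFT provides frequency interpolation.

DFT_8([x, 0, ...]) = [1, 0.4142-1.4142i, -1-2i, -2.4142-1.4142i, -3, -2.4142+1.4142i, -1+2i, 0.4142+1.4142i]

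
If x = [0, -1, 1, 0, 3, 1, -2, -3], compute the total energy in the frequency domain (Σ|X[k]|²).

Parseval: Σ|x[n]|² = (1/N)Σ|X[k]|², so Σ|X[k]|² = N·Σ|x[n]|² = 8·25.0000

Σ|X[k]|² = N·Σ|x[n]|² = 8·25.0000 = 200.0000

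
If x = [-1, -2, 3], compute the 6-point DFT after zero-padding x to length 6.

Original 3-point DFT: [0, -1.5000+4.3301i, -1.5000-4.3301i]
Zero-padded 6-point DFT provides frequency interpolation.

DFT_6([x, 0, ...]) = [0, -3.5000-0.8660i, -1.5000+4.3301i, 4, -1.5000-4.3301i, -3.5000+0.8660i]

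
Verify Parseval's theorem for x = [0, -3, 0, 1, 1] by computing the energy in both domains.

Time domain:
Σ|x[n]|² = |0|² + |-3|² + |0|² + |1|² + |1|² = 11.0000

Frequency domain:
(1/5)Σ|X[k]|² = (1/5)(|-1|² + |-1.4271+4.3920i|² + |1.9271+1.4001i|² + |1.9271-1.4001i|² + |-1.4271-4.3920i|²) = (1/5)·55.0000 = 11.0000

Both sides agree, confirming Parseval's theorem.

Σ|x[n]|² = (1/N)Σ|X[k]|² = 11.0000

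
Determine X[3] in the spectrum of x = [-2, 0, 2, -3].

X[3] = Σ(n=0 to 3) x[n] · ω_4^(3n) where ω_4 = e^(-2πi/4)
= (-2)·ω_4^0 + (0)·ω_4^3 + (2)·ω_4^6 + (-3)·ω_4^9

X[3] = -4+3i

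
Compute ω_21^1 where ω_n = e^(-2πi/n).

ω_21^1 = e^(-2πi·1/21)
= cos(-2π·1/21) + i·sin(-2π·1/21)
= cos(-2π/21) + i·sin(-2π/21)

ω_21^1 = cos(-2π/21) + i·sin(-2π/21) = 0.9556-0.2948i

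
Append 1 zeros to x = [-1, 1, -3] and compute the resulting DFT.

Original 3-point DFT: [-3, -3.4641i, 3.4641i]
Zero-padded 4-point DFT provides frequency interpolation.

DFT_4([x, 0, ...]) = [-3, 2-1i, -5, 2+1i]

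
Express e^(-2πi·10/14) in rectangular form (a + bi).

ω_14^10 = e^(-2πi·10/14)
= cos(-2π·10/14) + i·sin(-2π·10/14)
= cos(-20π/14) + i·sin(-20π/14)

ω_14^10 = cos(-20π/14) + i·sin(-20π/14) = -0.2225+0.9749i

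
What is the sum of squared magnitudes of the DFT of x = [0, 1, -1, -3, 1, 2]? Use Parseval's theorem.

Parseval: Σ|x[n]|² = (1/N)Σ|X[k]|², so Σ|X[k]|² = N·Σ|x[n]|² = 6·16.0000

Σ|X[k]|² = N·Σ|x[n]|² = 6·16.0000 = 96.0000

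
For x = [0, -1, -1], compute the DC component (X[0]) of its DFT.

X[0] = Σ(n=0 to 2) x[n] · ω_3^0 = Σ x[n]
= (0) + (-1) + (-1)

X[0] = -2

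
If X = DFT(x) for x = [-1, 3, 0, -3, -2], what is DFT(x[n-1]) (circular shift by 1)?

Time shift by 1: X_shifted[k] = ω_5^(1k) · X[k]
Shifted x = [-2, -1, 3, 0, -3]

DFT(x[n-1]) = [-3, -5.6631-3.6655i, 2.1631+1.6776i, 2.1631-1.6776i, -5.6631+3.6655i]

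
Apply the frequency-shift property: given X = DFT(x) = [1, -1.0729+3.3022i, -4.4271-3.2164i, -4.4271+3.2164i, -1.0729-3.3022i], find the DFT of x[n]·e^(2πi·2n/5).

Modulation property: DFT(ω_5^(-2n)·x[n]) = X[(k-2) mod 5], so circularly shift X by 2 positions.

X[k-2] = [-4.4271+3.2164i, -1.0729-3.3022i, 1, -1.0729+3.3022i, -4.4271-3.2164i]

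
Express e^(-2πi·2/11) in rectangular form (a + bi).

ω_11^2 = e^(-2πi·2/11)
= cos(-2π·2/11) + i·sin(-2π·2/11)
= cos(-4π/11) + i·sin(-4π/11)

ω_11^2 = cos(-4π/11) + i·sin(-4π/11) = 0.4154-0.9096i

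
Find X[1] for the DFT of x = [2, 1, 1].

X[1] = Σ(n=0 to 2) x[n] · ω_3^(1n) where ω_3 = e^(-2πi/3)
= (2)·ω_3^0 + (1)·ω_3^1 + (1)·ω_3^2

X[1] = 1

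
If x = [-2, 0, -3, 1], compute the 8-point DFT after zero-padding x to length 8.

Original 4-point DFT: [-4, 1+1i, -6, 1-1i]
Zero-padded 8-point DFT provides frequency interpolation.

DFT_8([x, 0, ...]) = [-4, -2.7071+2.2929i, 1+1i, -1.2929-3.7071i, -6, -1.2929+3.7071i, 1-1i, -2.7071-2.2929i]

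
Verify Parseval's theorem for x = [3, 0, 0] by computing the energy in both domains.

Time domain:
Σ|x[n]|² = |3|² + |0|² + |0|² = 9.0000

Frequency domain:
(1/3)Σ|X[k]|² = (1/3)(|3|² + |3|² + |3|²) = (1/3)·27.0000 = 9.0000

Both sides agree, confirming Parseval's theorem.

Σ|x[n]|² = (1/N)Σ|X[k]|² = 9.0000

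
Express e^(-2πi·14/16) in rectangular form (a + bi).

ω_16^14 = e^(-2πi·14/16)
= cos(-2π·14/16) + i·sin(-2π·14/16)
= cos(-28π/16) + i·sin(-28π/16)

ω_16^14 = cos(-28π/16) + i·sin(-28π/16) = 0.7071+0.7071i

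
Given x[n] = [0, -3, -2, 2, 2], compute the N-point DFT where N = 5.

X[k] = Σ(n=0 to 4) x[n] · ω_5^(nk)
where ω_5 = e^(-2πi/5)

Computing each X[k]:
X[0] = -1
X[1] = -0.3090+7.1064i
X[2] = 0.8090-0.8653i
X[3] = 0.8090+0.8653i
X[4] = -0.3090-7.1064i

X = [-1, -0.3090+7.1064i, 0.8090-0.8653i, 0.8090+0.8653i, -0.3090-7.1064i]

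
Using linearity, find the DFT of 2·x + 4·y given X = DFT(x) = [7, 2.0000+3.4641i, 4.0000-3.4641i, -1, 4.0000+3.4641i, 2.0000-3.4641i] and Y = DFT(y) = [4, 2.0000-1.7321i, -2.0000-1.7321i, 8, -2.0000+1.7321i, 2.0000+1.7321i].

By linearity: DFT(2x + 4y) = 2·DFT(x) + 4·DFT(y)
= 2·[7, 2.0000+3.4641i, 4.0000-3.4641i, -1, 4.0000+3.4641i, 2.0000-3.4641i] + 4·[4, 2.0000-1.7321i, -2.0000-1.7321i, 8, -2.0000+1.7321i, 2.0000+1.7321i]

Computing element-wise:
Z[0] = 2·(7) + 4·(4) = 30
Z[1] = 2·(2.0000+3.4641i) + 4·(2.0000-1.7321i) = 12.0000-0.0002i
Z[2] = 2·(4.0000-3.4641i) + 4·(-2.0000-1.7321i) = -13.8566i
Z[3] = 2·(-1) + 4·(8) = 30
Z[4] = 2·(4.0000+3.4641i) + 4·(-2.0000+1.7321i) = 13.8566i
Z[5] = 2·(2.0000-3.4641i) + 4·(2.0000+1.7321i) = 12.0000+0.0002i

DFT(2x + 4y) = 2·X + 4·Y = [30, 12.0000-0.0002i, -13.8566i, 30, 13.8566i, 12.0000+0.0002i]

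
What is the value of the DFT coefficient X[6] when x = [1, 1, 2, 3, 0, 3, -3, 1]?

X[6] = Σ(n=0 to 7) x[n] · ω_8^(6n) where ω_8 = e^(-2πi/8)
= (1)·ω_8^0 + (1)·ω_8^6 + (2)·ω_8^12 + (3)·ω_8^18 + (0)·ω_8^24 + (3)·ω_8^30 + (-3)·ω_8^36 + (1)·ω_8^42

X[6] = 2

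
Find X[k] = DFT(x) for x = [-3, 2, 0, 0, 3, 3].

X[k] = Σ(n=0 to 5) x[n] · ω_6^(nk)
where ω_6 = e^(-2πi/6)

Computing each X[k]:
X[0] = 5
X[1] = -2.0000+3.4641i
X[2] = -7.0000-1.7321i
X[3] = -5
X[4] = -7.0000+1.7321i
X[5] = -2.0000-3.4641i

X = [5, -2.0000+3.4641i, -7.0000-1.7321i, -5, -7.0000+1.7321i, -2.0000-3.4641i]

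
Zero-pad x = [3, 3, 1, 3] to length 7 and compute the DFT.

Original 4-point DFT: [10, 2, -2, 2]
Zero-padded 7-point DFT provides frequency interpolation.

DFT_7([x, 0, ...]) = [10, 1.9450-4.6221i, 3.3019-0.1454i, 0.2530-3.4446i, 0.2530+3.4446i, 3.3019+0.1454i, 1.9450+4.6221i]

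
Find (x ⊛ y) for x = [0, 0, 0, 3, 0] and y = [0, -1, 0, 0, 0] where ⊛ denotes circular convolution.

(x ⊛ y)[n] = Σ(m=0 to 4) x[m] · y[(n-m) mod 5]

Computing each output sample:
(x ⊛ y)[0] = 0
(x ⊛ y)[1] = 0
(x ⊛ y)[2] = 0
(x ⊛ y)[3] = 0
(x ⊛ y)[4] = -3

x ⊛ y = [0, 0, 0, 0, -3]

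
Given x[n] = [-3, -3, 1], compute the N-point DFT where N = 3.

X[k] = Σ(n=0 to 2) x[n] · ω_3^(nk)
where ω_3 = e^(-2πi/3)

Computing each X[k]:
X[0] = -5
X[1] = -2.0000+3.4641i
X[2] = -2.0000-3.4641i

X = [-5, -2.0000+3.4641i, -2.0000-3.4641i]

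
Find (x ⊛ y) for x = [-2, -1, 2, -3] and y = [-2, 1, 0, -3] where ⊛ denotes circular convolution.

(x ⊛ y)[n] = Σ(m=0 to 3) x[m] · y[(n-m) mod 4]

Computing each output sample:
(x ⊛ y)[0] = 4
(x ⊛ y)[1] = -6
(x ⊛ y)[2] = 4
(x ⊛ y)[3] = 14

x ⊛ y = [4, -6, 4, 14]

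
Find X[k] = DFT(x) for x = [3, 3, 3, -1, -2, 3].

X[k] = Σ(n=0 to 5) x[n] · ω_6^(nk)
where ω_6 = e^(-2πi/6)

Computing each X[k]:
X[0] = 9
X[1] = 6.5000-4.3301i
X[2] = -1.5000+4.3301i
X[3] = -1
X[4] = -1.5000-4.3301i
X[5] = 6.5000+4.3301i

X = [9, 6.5000-4.3301i, -1.5000+4.3301i, -1, -1.5000-4.3301i, 6.5000+4.3301i]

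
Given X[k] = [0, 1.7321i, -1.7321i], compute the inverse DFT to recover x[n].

x[n] = (1/3) Σ(k=0 to 2) X[k] · e^(2πikn/3)

Computing each x[n]:
x[0] = 0
x[1] = -1
x[2] = 1

x = [0, -1, 1]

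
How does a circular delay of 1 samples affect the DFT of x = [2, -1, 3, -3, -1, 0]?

Time shift by 1: X_shifted[k] = ω_6^(1k) · X[k]
Shifted x = [0, 2, -1, 3, -3, -1]

DFT(x[n-1]) = [0, -0.5000-4.3301i, 4.5000-0.8660i, -8, 4.5000+0.8660i, -0.5000+4.3301i]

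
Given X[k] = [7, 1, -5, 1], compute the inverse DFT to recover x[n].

x[n] = (1/4) Σ(k=0 to 3) X[k] · e^(2πikn/4)

Computing each x[n]:
x[0] = 1
x[1] = 3
x[2] = 0
x[3] = 3

x = [1, 3, 0, 3]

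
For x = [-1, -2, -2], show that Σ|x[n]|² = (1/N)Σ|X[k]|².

Time domain:
Σ|x[n]|² = |-1|² + |-2|² + |-2|² = 9.0000

Frequency domain:
(1/3)Σ|X[k]|² = (1/3)(|-5|² + |1|² + |1|²) = (1/3)·27.0000 = 9.0000

Both sides agree, confirming Parseval's theorem.

Σ|x[n]|² = (1/N)Σ|X[k]|² = 9.0000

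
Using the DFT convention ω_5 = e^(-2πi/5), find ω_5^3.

ω_5^3 = e^(-2πi·3/5)
= cos(-2π·3/5) + i·sin(-2π·3/5)
= cos(-6π/5) + i·sin(-6π/5)

ω_5^3 = cos(-6π/5) + i·sin(-6π/5) = -0.8090+0.5878i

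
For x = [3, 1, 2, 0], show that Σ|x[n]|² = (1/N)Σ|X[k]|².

Time domain:
Σ|x[n]|² = |3|² + |1|² + |2|² + |0|² = 14.0000

Frequency domain:
(1/4)Σ|X[k]|² = (1/4)(|6|² + |1-1i|² + |4|² + |1+1i|²) = (1/4)·56.0000 = 14.0000

Both sides agree, confirming Parseval's theorem.

Σ|x[n]|² = (1/N)Σ|X[k]|² = 14.0000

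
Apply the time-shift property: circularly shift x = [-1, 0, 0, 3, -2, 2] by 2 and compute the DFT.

Time shift by 2: X_shifted[k] = ω_6^(2k) · X[k]
Shifted x = [-2, 2, -1, 0, 0, 3]

DFT(x[n-2]) = [2, 1.0000+1.7321i, -4, -8, -4, 1.0000-1.7321i]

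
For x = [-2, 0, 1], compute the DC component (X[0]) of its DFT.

X[0] = Σ(n=0 to 2) x[n] · ω_3^0 = Σ x[n]
= (-2) + (0) + (1)

X[0] = -1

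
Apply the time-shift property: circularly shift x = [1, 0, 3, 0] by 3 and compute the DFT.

Time shift by 3: X_shifted[k] = ω_4^(3k) · X[k]
Shifted x = [0, 3, 0, 1]

DFT(x[n-3]) = [4, -2i, -4, 2i]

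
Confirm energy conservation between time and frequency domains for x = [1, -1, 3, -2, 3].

Time domain:
Σ|x[n]|² = |1|² + |-1|² + |3|² + |-2|² + |3|² = 24.0000

Frequency domain:
(1/5)Σ|X[k]|² = (1/5)(|4|² + |0.8090+0.8653i|² + |-0.3090+7.1064i|² + |-0.3090-7.1064i|² + |0.8090-0.8653i|²) = (1/5)·120.0000 = 24.0000

Both sides agree, confirming Parseval's theorem.

Σ|x[n]|² = (1/N)Σ|X[k]|² = 24.0000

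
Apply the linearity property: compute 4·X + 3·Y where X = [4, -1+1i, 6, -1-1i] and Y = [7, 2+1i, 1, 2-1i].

By linearity: DFT(4x + 3y) = 4·DFT(x) + 3·DFT(y)
= 4·[4, -1+1i, 6, -1-1i] + 3·[7, 2+1i, 1, 2-1i]

Computing element-wise:
Z[0] = 4·(4) + 3·(7) = 37
Z[1] = 4·(-1+1i) + 3·(2+1i) = 2+7i
Z[2] = 4·(6) + 3·(1) = 27
Z[3] = 4·(-1-1i) + 3·(2-1i) = 2-7i

DFT(4x + 3y) = 4·X + 3·Y = [37, 2+7i, 27, 2-7i]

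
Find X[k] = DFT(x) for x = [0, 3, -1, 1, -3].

X[k] = Σ(n=0 to 4) x[n] · ω_5^(nk)
where ω_5 = e^(-2πi/5)

Computing each X[k]:
X[0] = 0
X[1] = -4.5308i
X[2] = -5.4288i
X[3] = 5.4288i
X[4] = 4.5308i

X = [0, -4.5308i, -5.4288i, 5.4288i, 4.5308i]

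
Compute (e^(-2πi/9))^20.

Since ω_9^9 = 1, powers reduce modulo 9.
20 mod 9 = 2
So ω_9^20 = ω_9^2 = e^(-2πi·2/9)

ω_9^20 = ω_9^2 = 0.1736-0.9848i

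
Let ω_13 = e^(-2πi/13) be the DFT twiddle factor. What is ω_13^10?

ω_13^10 = e^(-2πi·10/13)
= cos(-2π·10/13) + i·sin(-2π·10/13)
= cos(-20π/13) + i·sin(-20π/13)

ω_13^10 = cos(-20π/13) + i·sin(-20π/13) = 0.1205+0.9927i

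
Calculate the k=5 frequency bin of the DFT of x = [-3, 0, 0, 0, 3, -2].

X[5] = Σ(n=0 to 5) x[n] · ω_6^(5n) where ω_6 = e^(-2πi/6)
= (-3)·ω_6^0 + (0)·ω_6^5 + (0)·ω_6^10 + (0)·ω_6^15 + (3)·ω_6^20 + (-2)·ω_6^25

X[5] = -5.5000-0.8660i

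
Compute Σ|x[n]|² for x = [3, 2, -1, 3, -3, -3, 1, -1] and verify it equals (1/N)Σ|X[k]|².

Time domain:
Σ|x[n]|² = |3|² + |2|² + |-1|² + |3|² + |-3|² + |-3|² + |1|² + |-1|² = 43.0000

Frequency domain:
(1/8)Σ|X[k]|² = (1/8)(|1|² + |6.7071-4.3640i|² + |3i|² + |5.2929-8.3640i|² + |-1|² + |5.2929+8.3640i|² + |-3i|² + |6.7071+4.3640i|²) = (1/8)·344.0000 = 43.0000

Both sides agree, confirming Parseval's theorem.

Σ|x[n]|² = (1/N)Σ|X[k]|² = 43.0000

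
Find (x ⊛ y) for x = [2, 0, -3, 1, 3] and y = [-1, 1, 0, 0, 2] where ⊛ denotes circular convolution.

(x ⊛ y)[n] = Σ(m=0 to 4) x[m] · y[(n-m) mod 5]

Computing each output sample:
(x ⊛ y)[0] = 1
(x ⊛ y)[1] = -4
(x ⊛ y)[2] = 5
(x ⊛ y)[3] = 2
(x ⊛ y)[4] = 2

x ⊛ y = [1, -4, 5, 2, 2]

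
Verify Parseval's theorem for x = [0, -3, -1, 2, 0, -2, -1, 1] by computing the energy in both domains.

Time domain:
Σ|x[n]|² = |0|² + |-3|² + |-1|² + |2|² + |0|² + |-2|² + |-1|² + |1|² = 20.0000

Frequency domain:
(1/8)Σ|X[k]|² = (1/8)(|-4|² + |-1.4142|² + |2+8i|² + |1.4142|² + |0|² + |1.4142|² + |2-8i|² + |-1.4142|²) = (1/8)·160.0000 = 20.0000

Both sides agree, confirming Parseval's theorem.

Σ|x[n]|² = (1/N)Σ|X[k]|² = 20.0000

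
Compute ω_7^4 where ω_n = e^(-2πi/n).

ω_7^4 = e^(-2πi·4/7)
= cos(-2π·4/7) + i·sin(-2π·4/7)
= cos(-8π/7) + i·sin(-8π/7)

ω_7^4 = cos(-8π/7) + i·sin(-8π/7) = -0.9010+0.4339i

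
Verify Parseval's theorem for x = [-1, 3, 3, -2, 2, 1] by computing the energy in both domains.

Time domain:
Σ|x[n]|² = |-1|² + |3|² + |3|² + |-2|² + |2|² + |1|² = 28.0000

Frequency domain:
(1/6)Σ|X[k]|² = (1/6)(|6|² + |0.5000-2.5981i|² + |-7.5000-0.8660i|² + |2|² + |-7.5000+0.8660i|² + |0.5000+2.5981i|²) = (1/6)·168.0000 = 28.0000

Both sides agree, confirming Parseval's theorem.

Σ|x[n]|² = (1/N)Σ|X[k]|² = 28.0000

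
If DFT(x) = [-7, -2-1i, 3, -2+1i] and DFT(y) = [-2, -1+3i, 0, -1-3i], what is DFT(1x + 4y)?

By linearity: DFT(1x + 4y) = 1·DFT(x) + 4·DFT(y)
= 1·[-7, -2-1i, 3, -2+1i] + 4·[-2, -1+3i, 0, -1-3i]

Computing element-wise:
Z[0] = 1·(-7) + 4·(-2) = -15
Z[1] = 1·(-2-1i) + 4·(-1+3i) = -6+11i
Z[2] = 1·(3) + 4·(0) = 3
Z[3] = 1·(-2+1i) + 4·(-1-3i) = -6-11i

DFT(1x + 4y) = 1·X + 4·Y = [-15, -6+11i, 3, -6-11i]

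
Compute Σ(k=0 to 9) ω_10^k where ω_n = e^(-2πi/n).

Sum of all nth roots of unity equals 0 for n > 1 (geometric series with r ≠ 1).

0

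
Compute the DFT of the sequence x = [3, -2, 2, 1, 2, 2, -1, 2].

X[k] = Σ(n=0 to 7) x[n] · ω_8^(nk)
where ω_8 = e^(-2πi/8)

Computing each X[k]:
X[0] = 9
X[1] = -1.1213+0.5355i
X[2] = 4+3i
X[3] = 3.1213+6.5355i
X[4] = 3
X[5] = 3.1213-6.5355i
X[6] = 4-3i
X[7] = -1.1213-0.5355i

X = [9, -1.1213+0.5355i, 4+3i, 3.1213+6.5355i, 3, 3.1213-6.5355i, 4-3i, -1.1213-0.5355i]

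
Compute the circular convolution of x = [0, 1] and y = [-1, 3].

(x ⊛ y)[n] = Σ(m=0 to 1) x[m] · y[(n-m) mod 2]

Computing each output sample:
(x ⊛ y)[0] = 3
(x ⊛ y)[1] = -1

x ⊛ y = [3, -1]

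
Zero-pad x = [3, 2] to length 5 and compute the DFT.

Original 2-point DFT: [5, 1]
Zero-padded 5-point DFT provides frequency interpolation.

DFT_5([x, 0, ...]) = [5, 3.6180-1.9021i, 1.3820-1.1756i, 1.3820+1.1756i, 3.6180+1.9021i]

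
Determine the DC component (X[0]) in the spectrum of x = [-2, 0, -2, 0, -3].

X[0] = Σ(n=0 to 4) x[n] · ω_5^0 = Σ x[n]
= (-2) + (0) + (-2) + (0) + (-3)

X[0] = -7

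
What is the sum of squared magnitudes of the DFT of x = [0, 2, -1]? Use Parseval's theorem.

Parseval: Σ|x[n]|² = (1/N)Σ|X[k]|², so Σ|X[k]|² = N·Σ|x[n]|² = 3·5.0000

Σ|X[k]|² = N·Σ|x[n]|² = 3·5.0000 = 15.0000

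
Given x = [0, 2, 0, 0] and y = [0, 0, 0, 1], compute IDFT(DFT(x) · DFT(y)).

(x ⊛ y)[n] = Σ(m=0 to 3) x[m] · y[(n-m) mod 4]

Computing each output sample:
(x ⊛ y)[0] = 2
(x ⊛ y)[1] = 0
(x ⊛ y)[2] = 0
(x ⊛ y)[3] = 0

x ⊛ y = [2, 0, 0, 0]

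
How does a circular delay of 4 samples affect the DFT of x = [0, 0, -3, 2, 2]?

Time shift by 4: X_shifted[k] = ω_5^(4k) · X[k]
Shifted x = [0, -3, 2, 2, 0]

DFT(x[n-4]) = [1, -4.1631+2.8532i, 3.6631+1.7634i, 3.6631-1.7634i, -4.1631-2.8532i]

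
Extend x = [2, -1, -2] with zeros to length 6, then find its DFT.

Original 3-point DFT: [-1, 3.5000-0.8660i, 3.5000+0.8660i]
Zero-padded 6-point DFT provides frequency interpolation.

DFT_6([x, 0, ...]) = [-1, 2.5000+2.5981i, 3.5000-0.8660i, 1, 3.5000+0.8660i, 2.5000-2.5981i]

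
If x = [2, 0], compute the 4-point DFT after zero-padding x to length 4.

Original 2-point DFT: [2, 2]
Zero-padded 4-point DFT provides frequency interpolation.

DFT_4([x, 0, ...]) = [2, 2, 2, 2]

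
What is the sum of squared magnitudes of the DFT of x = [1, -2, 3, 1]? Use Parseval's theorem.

Parseval: Σ|x[n]|² = (1/N)Σ|X[k]|², so Σ|X[k]|² = N·Σ|x[n]|² = 4·15.0000

Σ|X[k]|² = N·Σ|x[n]|² = 4·15.0000 = 60.0000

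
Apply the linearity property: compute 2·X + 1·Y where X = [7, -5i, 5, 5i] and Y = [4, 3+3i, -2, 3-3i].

By linearity: DFT(2x + 1y) = 2·DFT(x) + 1·DFT(y)
= 2·[7, -5i, 5, 5i] + 1·[4, 3+3i, -2, 3-3i]

Computing element-wise:
Z[0] = 2·(7) + 1·(4) = 18
Z[1] = 2·(-5i) + 1·(3+3i) = 3-7i
Z[2] = 2·(5) + 1·(-2) = 8
Z[3] = 2·(5i) + 1·(3-3i) = 3+7i

DFT(2x + 1y) = 2·X + 1·Y = [18, 3-7i, 8, 3+7i]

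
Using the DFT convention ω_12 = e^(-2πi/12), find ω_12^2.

ω_12^2 = e^(-2πi·2/12)
= cos(-2π·2/12) + i·sin(-2π·2/12)
= cos(-4π/12) + i·sin(-4π/12)

ω_12^2 = cos(-4π/12) + i·sin(-4π/12) = 0.5000-0.8660i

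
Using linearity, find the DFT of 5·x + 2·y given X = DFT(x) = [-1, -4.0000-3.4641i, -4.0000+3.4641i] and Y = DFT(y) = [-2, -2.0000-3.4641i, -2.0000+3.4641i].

By linearity: DFT(5x + 2y) = 5·DFT(x) + 2·DFT(y)
= 5·[-1, -4.0000-3.4641i, -4.0000+3.4641i] + 2·[-2, -2.0000-3.4641i, -2.0000+3.4641i]

Computing element-wise:
Z[0] = 5·(-1) + 2·(-2) = -9
Z[1] = 5·(-4.0000-3.4641i) + 2·(-2.0000-3.4641i) = -24.0000-24.2487i
Z[2] = 5·(-4.0000+3.4641i) + 2·(-2.0000+3.4641i) = -24.0000+24.2487i

DFT(5x + 2y) = 5·X + 2·Y = [-9, -24.0000-24.2487i, -24.0000+24.2487i]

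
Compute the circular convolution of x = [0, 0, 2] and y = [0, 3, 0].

(x ⊛ y)[n] = Σ(m=0 to 2) x[m] · y[(n-m) mod 3]

Computing each output sample:
(x ⊛ y)[0] = 6
(x ⊛ y)[1] = 0
(x ⊛ y)[2] = 0

x ⊛ y = [6, 0, 0]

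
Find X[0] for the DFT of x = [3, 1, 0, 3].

X[0] = Σ(n=0 to 3) x[n] · ω_4^0 = Σ x[n]
= (3) + (1) + (0) + (3)

X[0] = 7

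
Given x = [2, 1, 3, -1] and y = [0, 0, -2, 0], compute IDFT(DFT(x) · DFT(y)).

(x ⊛ y)[n] = Σ(m=0 to 3) x[m] · y[(n-m) mod 4]

Computing each output sample:
(x ⊛ y)[0] = -6
(x ⊛ y)[1] = 2
(x ⊛ y)[2] = -4
(x ⊛ y)[3] = -2

x ⊛ y = [-6, 2, -4, -2]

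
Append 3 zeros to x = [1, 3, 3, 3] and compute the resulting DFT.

Original 4-point DFT: [10, -2, -2, -2]
Zero-padded 7-point DFT provides frequency interpolation.

DFT_7([x, 0, ...]) = [10, -0.5000-6.5719i, -0.5000+0.7224i, -0.5000-1.8809i, -0.5000+1.8809i, -0.5000-0.7224i, -0.5000+6.5719i]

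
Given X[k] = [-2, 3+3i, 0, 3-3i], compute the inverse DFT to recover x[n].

x[n] = (1/4) Σ(k=0 to 3) X[k] · e^(2πikn/4)

Computing each x[n]:
x[0] = 1
x[1] = -2
x[2] = -2
x[3] = 1

x = [1, -2, -2, 1]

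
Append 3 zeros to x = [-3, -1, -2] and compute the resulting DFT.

Original 3-point DFT: [-6, -1.5000-0.8660i, -1.5000+0.8660i]
Zero-padded 6-point DFT provides frequency interpolation.

DFT_6([x, 0, ...]) = [-6, -2.5000+2.5981i, -1.5000-0.8660i, -4, -1.5000+0.8660i, -2.5000-2.5981i]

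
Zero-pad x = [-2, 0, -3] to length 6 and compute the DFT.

Original 3-point DFT: [-5, -0.5000-2.5981i, -0.5000+2.5981i]
Zero-padded 6-point DFT provides frequency interpolation.

DFT_6([x, 0, ...]) = [-5, -0.5000+2.5981i, -0.5000-2.5981i, -5, -0.5000+2.5981i, -0.5000-2.5981i]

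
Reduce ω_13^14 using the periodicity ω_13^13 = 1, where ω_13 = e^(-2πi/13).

Since ω_13^13 = 1, powers reduce modulo 13.
14 mod 13 = 1
So ω_13^14 = ω_13^1 = e^(-2πi·1/13)

ω_13^14 = ω_13^1 = 0.8855-0.4647i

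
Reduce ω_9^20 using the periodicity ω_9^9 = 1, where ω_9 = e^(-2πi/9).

Since ω_9^9 = 1, powers reduce modulo 9.
20 mod 9 = 2
So ω_9^20 = ω_9^2 = e^(-2πi·2/9)

ω_9^20 = ω_9^2 = 0.1736-0.9848i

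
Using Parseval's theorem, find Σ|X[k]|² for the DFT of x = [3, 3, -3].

Parseval: Σ|x[n]|² = (1/N)Σ|X[k]|², so Σ|X[k]|² = N·Σ|x[n]|² = 3·27.0000

Σ|X[k]|² = N·Σ|x[n]|² = 3·27.0000 = 81.0000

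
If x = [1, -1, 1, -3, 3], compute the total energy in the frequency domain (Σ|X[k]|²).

Parseval: Σ|x[n]|² = (1/N)Σ|X[k]|², so Σ|X[k]|² = N·Σ|x[n]|² = 5·21.0000

Σ|X[k]|² = N·Σ|x[n]|² = 5·21.0000 = 105.0000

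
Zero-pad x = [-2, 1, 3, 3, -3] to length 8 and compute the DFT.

Original 5-point DFT: [2, -7.4721-3.8042i, 1.4721-2.3511i, 1.4721+2.3511i, -7.4721+3.8042i]
Zero-padded 8-point DFT provides frequency interpolation.

DFT_8([x, 0, ...]) = [2, -0.4142-5.8284i, -8+2i, 2.4142+0.1716i, -6, 2.4142-0.1716i, -8-2i, -0.4142+5.8284i]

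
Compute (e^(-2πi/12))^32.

Since ω_12^12 = 1, powers reduce modulo 12.
32 mod 12 = 8
So ω_12^32 = ω_12^8 = e^(-2πi·8/12)

ω_12^32 = ω_12^8 = -0.5000+0.8660i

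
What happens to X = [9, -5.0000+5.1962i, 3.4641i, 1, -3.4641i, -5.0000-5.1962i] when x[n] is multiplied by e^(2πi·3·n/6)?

Modulation property: DFT(ω_6^(-3n)·x[n]) = X[(k-3) mod 6], so circularly shift X by 3 positions.

X[k-3] = [1, -3.4641i, -5.0000-5.1962i, 9, -5.0000+5.1962i, 3.4641i]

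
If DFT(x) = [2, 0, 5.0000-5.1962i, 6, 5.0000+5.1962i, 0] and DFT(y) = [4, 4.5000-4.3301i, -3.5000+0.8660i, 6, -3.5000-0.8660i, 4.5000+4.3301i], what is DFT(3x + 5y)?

By linearity: DFT(3x + 5y) = 3·DFT(x) + 5·DFT(y)
= 3·[2, 0, 5.0000-5.1962i, 6, 5.0000+5.1962i, 0] + 5·[4, 4.5000-4.3301i, -3.5000+0.8660i, 6, -3.5000-0.8660i, 4.5000+4.3301i]

Computing element-wise:
Z[0] = 3·(2) + 5·(4) = 26
Z[1] = 3·(0) + 5·(4.5000-4.3301i) = 22.5000-21.6505i
Z[2] = 3·(5.0000-5.1962i) + 5·(-3.5000+0.8660i) = -2.5000-11.2586i
Z[3] = 3·(6) + 5·(6) = 48
Z[4] = 3·(5.0000+5.1962i) + 5·(-3.5000-0.8660i) = -2.5000+11.2586i
Z[5] = 3·(0) + 5·(4.5000+4.3301i) = 22.5000+21.6505i

DFT(3x + 5y) = 3·X + 5·Y = [26, 22.5000-21.6505i, -2.5000-11.2586i, 48, -2.5000+11.2586i, 22.5000+21.6505i]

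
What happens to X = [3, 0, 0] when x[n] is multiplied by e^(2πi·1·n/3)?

Modulation property: DFT(ω_3^(-1n)·x[n]) = X[(k-1) mod 3], so circularly shift X by 1 positions.

X[k-1] = [0, 3, 0]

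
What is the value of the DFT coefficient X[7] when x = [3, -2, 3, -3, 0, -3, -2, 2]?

X[7] = Σ(n=0 to 7) x[n] · ω_8^(7n) where ω_8 = e^(-2πi/8)
= (3)·ω_8^0 + (-2)·ω_8^7 + (3)·ω_8^14 + (-3)·ω_8^21 + (0)·ω_8^28 + (-3)·ω_8^35 + (-2)·ω_8^42 + (2)·ω_8^49

X[7] = 7.2426+2.1716i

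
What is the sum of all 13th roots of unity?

Sum of all nth roots of unity equals 0 for n > 1 (geometric series with r ≠ 1).

0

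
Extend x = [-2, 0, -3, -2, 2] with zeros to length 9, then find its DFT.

Original 5-point DFT: [-5, 2.6631+2.4899i, -5.1631+0.2245i, -5.1631-0.2245i, 2.6631-2.4899i]
Zero-padded 9-point DFT provides frequency interpolation.

DFT_9([x, 0, ...]) = [-5, -3.4003+4.0024i, 3.3512+0.5796i, -3.5000-4.3301i, -2.9508+1.7733i, -2.9508-1.7733i, -3.5000+4.3301i, 3.3512-0.5796i, -3.4003-4.0024i]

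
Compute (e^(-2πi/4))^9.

Since ω_4^4 = 1, powers reduce modulo 4.
9 mod 4 = 1
So ω_4^9 = ω_4^1 = e^(-2πi·1/4)

ω_4^9 = ω_4^1 = -1i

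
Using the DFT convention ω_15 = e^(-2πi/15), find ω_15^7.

ω_15^7 = e^(-2πi·7/15)
= cos(-2π·7/15) + i·sin(-2π·7/15)
= cos(-14π/15) + i·sin(-14π/15)

ω_15^7 = cos(-14π/15) + i·sin(-14π/15) = -0.9781-0.2079i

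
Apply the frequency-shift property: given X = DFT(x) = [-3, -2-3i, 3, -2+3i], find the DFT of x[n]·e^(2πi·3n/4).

Modulation property: DFT(ω_4^(-3n)·x[n]) = X[(k-3) mod 4], so circularly shift X by 3 positions.

X[k-3] = [-2-3i, 3, -2+3i, -3]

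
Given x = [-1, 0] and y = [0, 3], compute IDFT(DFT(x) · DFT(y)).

(x ⊛ y)[n] = Σ(m=0 to 1) x[m] · y[(n-m) mod 2]

Computing each output sample:
(x ⊛ y)[0] = 0
(x ⊛ y)[1] = -3

x ⊛ y = [0, -3]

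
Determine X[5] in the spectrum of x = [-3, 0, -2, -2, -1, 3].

X[5] = Σ(n=0 to 5) x[n] · ω_6^(5n) where ω_6 = e^(-2πi/6)
= (-3)·ω_6^0 + (0)·ω_6^5 + (-2)·ω_6^10 + (-2)·ω_6^15 + (-1)·ω_6^20 + (3)·ω_6^25

X[5] = 2.0000-3.4641i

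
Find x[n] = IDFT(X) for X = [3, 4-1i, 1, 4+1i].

x[n] = (1/4) Σ(k=0 to 3) X[k] · e^(2πikn/4)

Computing each x[n]:
x[0] = 3
x[1] = 1
x[2] = -1
x[3] = 0

x = [3, 1, -1, 0]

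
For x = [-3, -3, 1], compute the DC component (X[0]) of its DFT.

X[0] = Σ(n=0 to 2) x[n] · ω_3^0 = Σ x[n]
= (-3) + (-3) + (1)

X[0] = -5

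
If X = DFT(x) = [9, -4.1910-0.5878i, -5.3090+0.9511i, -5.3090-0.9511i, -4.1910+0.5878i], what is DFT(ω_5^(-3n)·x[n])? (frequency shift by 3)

Modulation property: DFT(ω_5^(-3n)·x[n]) = X[(k-3) mod 5], so circularly shift X by 3 positions.

X[k-3] = [-5.3090+0.9511i, -5.3090-0.9511i, -4.1910+0.5878i, 9, -4.1910-0.5878i]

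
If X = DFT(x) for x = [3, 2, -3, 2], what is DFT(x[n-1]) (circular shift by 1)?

Time shift by 1: X_shifted[k] = ω_4^(1k) · X[k]
Shifted x = [2, 3, 2, -3]

DFT(x[n-1]) = [4, -6i, 4, 6i]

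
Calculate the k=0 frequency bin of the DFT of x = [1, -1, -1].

X[0] = Σ(n=0 to 2) x[n] · ω_3^0 = Σ x[n]
= (1) + (-1) + (-1)

X[0] = -1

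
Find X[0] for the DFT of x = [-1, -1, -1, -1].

X[0] = Σ(n=0 to 3) x[n] · ω_4^0 = Σ x[n]
= (-1) + (-1) + (-1) + (-1)

X[0] = -4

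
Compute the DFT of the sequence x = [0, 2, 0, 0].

X[k] = Σ(n=0 to 3) x[n] · ω_4^(nk)
where ω_4 = e^(-2πi/4)

Computing each X[k]:
X[0] = 2
X[1] = -2i
X[2] = -2
X[3] = 2i

X = [2, -2i, -2, 2i]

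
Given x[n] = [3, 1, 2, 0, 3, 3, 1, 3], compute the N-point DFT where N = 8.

X[k] = Σ(n=0 to 7) x[n] · ω_8^(nk)
where ω_8 = e^(-2πi/8)

Computing each X[k]:
X[0] = 16
X[1] = 0.7071+2.5355i
X[2] = 3-1i
X[3] = -0.7071+4.5355i
X[4] = 2
X[5] = -0.7071-4.5355i
X[6] = 3+1i
X[7] = 0.7071-2.5355i

X = [16, 0.7071+2.5355i, 3-1i, -0.7071+4.5355i, 2, -0.7071-4.5355i, 3+1i, 0.7071-2.5355i]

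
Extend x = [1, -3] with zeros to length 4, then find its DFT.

Original 2-point DFT: [-2, 4]
Zero-padded 4-point DFT provides frequency interpolation.

DFT_4([x, 0, ...]) = [-2, 1+3i, 4, 1-3i]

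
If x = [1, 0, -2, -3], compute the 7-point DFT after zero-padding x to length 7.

Original 4-point DFT: [-4, 3-3i, 2, 3+3i]
Zero-padded 7-point DFT provides frequency interpolation.

DFT_7([x, 0, ...]) = [-4, 4.1479+3.2515i, 0.9315-3.2133i, 0.4206+1.3611i, 0.4206-1.3611i, 0.9315+3.2133i, 4.1479-3.2515i]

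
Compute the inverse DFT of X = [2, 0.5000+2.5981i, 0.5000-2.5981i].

x[n] = (1/3) Σ(k=0 to 2) X[k] · e^(2πikn/3)

Computing each x[n]:
x[0] = 1
x[1] = -1
x[2] = 2

x = [1, -1, 2]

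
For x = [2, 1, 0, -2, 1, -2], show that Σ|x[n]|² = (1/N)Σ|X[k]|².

Time domain:
Σ|x[n]|² = |2|² + |1|² + |0|² + |-2|² + |1|² + |-2|² = 14.0000

Frequency domain:
(1/6)Σ|X[k]|² = (1/6)(|0|² + |3.0000-1.7321i|² + |-3.4641i|² + |6|² + |3.4641i|² + |3.0000+1.7321i|²) = (1/6)·84.0000 = 14.0000

Both sides agree, confirming Parseval's theorem.

Σ|x[n]|² = (1/N)Σ|X[k]|² = 14.0000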